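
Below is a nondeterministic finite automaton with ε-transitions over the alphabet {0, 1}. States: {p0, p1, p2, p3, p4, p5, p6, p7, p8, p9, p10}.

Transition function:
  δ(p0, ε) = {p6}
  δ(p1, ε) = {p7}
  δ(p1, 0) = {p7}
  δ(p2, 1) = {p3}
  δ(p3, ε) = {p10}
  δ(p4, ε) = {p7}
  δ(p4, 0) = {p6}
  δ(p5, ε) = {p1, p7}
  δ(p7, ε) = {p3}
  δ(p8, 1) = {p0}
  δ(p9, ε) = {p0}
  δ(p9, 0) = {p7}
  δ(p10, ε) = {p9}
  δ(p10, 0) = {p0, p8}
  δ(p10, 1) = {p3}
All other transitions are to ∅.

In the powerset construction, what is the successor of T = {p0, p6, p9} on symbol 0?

p9 on 0 → {p7}.
No 0-transition from p0, p6.
Union after reading 0: {p7}.
Now take the ε-closure:
From p7 via ε: add p3.
From p3 via ε: add p10.
From p10 via ε: add p9.
From p9 via ε: add p0.
From p0 via ε: add p6.
No new states can be added; the closed set is {p0, p3, p6, p7, p9, p10}.

{p0, p3, p6, p7, p9, p10}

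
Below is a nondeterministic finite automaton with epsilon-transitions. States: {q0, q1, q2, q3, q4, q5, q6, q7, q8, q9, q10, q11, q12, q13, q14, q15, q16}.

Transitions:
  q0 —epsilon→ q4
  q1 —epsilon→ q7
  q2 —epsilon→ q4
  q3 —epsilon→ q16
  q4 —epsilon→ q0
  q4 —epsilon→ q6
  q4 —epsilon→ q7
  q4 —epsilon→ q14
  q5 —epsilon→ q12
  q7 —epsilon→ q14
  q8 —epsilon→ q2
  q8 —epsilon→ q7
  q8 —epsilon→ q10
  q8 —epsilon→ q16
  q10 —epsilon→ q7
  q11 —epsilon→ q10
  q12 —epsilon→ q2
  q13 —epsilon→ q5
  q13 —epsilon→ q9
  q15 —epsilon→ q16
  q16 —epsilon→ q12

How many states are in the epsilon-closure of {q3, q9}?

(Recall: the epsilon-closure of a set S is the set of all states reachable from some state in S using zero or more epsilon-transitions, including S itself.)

Start with {q3, q9}.
From q3 via epsilon: add q16.
From q16 via epsilon: add q12.
From q12 via epsilon: add q2.
From q2 via epsilon: add q4.
From q4 via epsilon: add q0, q6, q7, q14.
epsilon-closure = {q0, q2, q3, q4, q6, q7, q9, q12, q14, q16}, which has 10 states.

10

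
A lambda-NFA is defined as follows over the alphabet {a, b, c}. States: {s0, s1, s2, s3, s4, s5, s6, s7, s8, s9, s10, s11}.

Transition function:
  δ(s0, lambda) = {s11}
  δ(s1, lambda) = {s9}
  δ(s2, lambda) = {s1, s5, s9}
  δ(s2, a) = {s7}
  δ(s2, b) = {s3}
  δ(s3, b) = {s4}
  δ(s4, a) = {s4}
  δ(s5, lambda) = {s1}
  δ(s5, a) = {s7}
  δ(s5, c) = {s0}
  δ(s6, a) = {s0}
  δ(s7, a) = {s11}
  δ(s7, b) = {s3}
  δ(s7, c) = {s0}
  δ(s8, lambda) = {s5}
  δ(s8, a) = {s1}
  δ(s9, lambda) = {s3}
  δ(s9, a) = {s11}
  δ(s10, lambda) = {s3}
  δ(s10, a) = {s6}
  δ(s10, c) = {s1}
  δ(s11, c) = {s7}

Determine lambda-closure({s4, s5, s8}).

{s1, s3, s4, s5, s8, s9}

Start with {s4, s5, s8}.
From s5 via lambda: add s1.
From s1 via lambda: add s9.
From s9 via lambda: add s3.
No new states can be added; the closed set is {s1, s3, s4, s5, s8, s9}.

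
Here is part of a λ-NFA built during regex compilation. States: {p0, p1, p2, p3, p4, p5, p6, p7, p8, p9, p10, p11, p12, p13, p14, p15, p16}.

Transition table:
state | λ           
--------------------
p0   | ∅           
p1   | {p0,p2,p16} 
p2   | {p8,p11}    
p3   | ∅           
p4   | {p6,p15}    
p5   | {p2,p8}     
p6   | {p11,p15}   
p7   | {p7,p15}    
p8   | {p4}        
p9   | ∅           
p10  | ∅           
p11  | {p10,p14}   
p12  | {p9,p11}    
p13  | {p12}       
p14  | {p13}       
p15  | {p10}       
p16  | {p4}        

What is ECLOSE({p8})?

{p4, p6, p8, p9, p10, p11, p12, p13, p14, p15}

Start with {p8}.
From p8 via λ: add p4.
From p4 via λ: add p6, p15.
From p6 via λ: add p11.
From p15 via λ: add p10.
From p11 via λ: add p14.
From p14 via λ: add p13.
From p13 via λ: add p12.
From p12 via λ: add p9.
No new states can be added; the closed set is {p4, p6, p8, p9, p10, p11, p12, p13, p14, p15}.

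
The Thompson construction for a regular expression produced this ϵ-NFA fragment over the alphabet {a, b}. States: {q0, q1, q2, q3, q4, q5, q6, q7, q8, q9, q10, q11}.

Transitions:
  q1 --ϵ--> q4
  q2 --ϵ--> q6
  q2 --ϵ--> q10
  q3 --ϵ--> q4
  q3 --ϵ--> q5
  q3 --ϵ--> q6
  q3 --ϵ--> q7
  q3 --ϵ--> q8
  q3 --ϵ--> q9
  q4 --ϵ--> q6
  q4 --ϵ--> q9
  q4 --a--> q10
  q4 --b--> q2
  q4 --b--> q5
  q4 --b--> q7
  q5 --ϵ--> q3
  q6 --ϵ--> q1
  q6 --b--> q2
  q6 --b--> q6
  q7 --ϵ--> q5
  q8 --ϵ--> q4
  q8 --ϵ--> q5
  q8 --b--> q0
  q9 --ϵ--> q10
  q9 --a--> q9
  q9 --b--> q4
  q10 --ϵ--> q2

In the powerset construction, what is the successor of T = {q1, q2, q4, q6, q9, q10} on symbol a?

q4 on a → {q10}.
q9 on a → {q9}.
No a-transition from q1, q2, q6, q10.
Union after reading a: {q9, q10}.
Now take the ϵ-closure:
From q10 via ϵ: add q2.
From q2 via ϵ: add q6.
From q6 via ϵ: add q1.
From q1 via ϵ: add q4.
No new states can be added; the closed set is {q1, q2, q4, q6, q9, q10}.

{q1, q2, q4, q6, q9, q10}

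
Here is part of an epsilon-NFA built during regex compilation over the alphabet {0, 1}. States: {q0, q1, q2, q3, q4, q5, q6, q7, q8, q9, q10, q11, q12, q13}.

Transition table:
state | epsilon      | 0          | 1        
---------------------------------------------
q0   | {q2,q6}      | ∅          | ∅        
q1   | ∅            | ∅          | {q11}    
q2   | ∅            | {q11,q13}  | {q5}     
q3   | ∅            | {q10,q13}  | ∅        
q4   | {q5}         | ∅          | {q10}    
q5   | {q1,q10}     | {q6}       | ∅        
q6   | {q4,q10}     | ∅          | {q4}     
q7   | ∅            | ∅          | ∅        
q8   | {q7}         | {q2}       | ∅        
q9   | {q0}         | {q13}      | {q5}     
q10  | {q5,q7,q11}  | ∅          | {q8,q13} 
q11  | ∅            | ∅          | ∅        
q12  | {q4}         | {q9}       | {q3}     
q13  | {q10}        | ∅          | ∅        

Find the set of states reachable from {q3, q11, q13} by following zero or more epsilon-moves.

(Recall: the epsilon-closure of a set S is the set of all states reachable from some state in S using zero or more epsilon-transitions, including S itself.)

{q1, q3, q5, q7, q10, q11, q13}

Start with {q3, q11, q13}.
From q13 via epsilon: add q10.
From q10 via epsilon: add q5, q7.
From q5 via epsilon: add q1.
No new states can be added; the closed set is {q1, q3, q5, q7, q10, q11, q13}.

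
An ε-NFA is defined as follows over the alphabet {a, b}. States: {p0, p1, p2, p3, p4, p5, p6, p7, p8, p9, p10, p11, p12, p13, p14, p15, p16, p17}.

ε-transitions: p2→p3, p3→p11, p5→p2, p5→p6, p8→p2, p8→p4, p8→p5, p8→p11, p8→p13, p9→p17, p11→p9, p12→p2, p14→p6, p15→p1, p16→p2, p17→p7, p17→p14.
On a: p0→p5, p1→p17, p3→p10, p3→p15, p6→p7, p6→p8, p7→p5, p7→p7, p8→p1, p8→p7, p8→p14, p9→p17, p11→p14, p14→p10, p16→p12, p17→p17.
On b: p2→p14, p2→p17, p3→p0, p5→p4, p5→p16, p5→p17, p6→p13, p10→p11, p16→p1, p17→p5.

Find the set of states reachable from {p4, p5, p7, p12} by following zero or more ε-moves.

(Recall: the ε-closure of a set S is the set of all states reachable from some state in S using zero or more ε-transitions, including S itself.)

{p2, p3, p4, p5, p6, p7, p9, p11, p12, p14, p17}

Start with {p4, p5, p7, p12}.
From p5 via ε: add p2, p6.
From p2 via ε: add p3.
From p3 via ε: add p11.
From p11 via ε: add p9.
From p9 via ε: add p17.
From p17 via ε: add p14.
No new states can be added; the closed set is {p2, p3, p4, p5, p6, p7, p9, p11, p12, p14, p17}.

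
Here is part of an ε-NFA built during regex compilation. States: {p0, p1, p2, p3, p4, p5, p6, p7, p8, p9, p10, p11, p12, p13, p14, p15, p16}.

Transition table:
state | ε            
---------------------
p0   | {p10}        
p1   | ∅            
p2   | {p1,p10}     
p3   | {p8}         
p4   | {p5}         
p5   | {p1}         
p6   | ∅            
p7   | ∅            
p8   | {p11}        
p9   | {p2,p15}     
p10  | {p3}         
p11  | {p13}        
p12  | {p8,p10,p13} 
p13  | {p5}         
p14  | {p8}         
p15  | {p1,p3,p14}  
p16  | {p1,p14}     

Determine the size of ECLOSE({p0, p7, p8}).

9

Start with {p0, p7, p8}.
From p0 via ε: add p10.
From p8 via ε: add p11.
From p10 via ε: add p3.
From p11 via ε: add p13.
From p13 via ε: add p5.
From p5 via ε: add p1.
ε-closure = {p0, p1, p3, p5, p7, p8, p10, p11, p13}, which has 9 states.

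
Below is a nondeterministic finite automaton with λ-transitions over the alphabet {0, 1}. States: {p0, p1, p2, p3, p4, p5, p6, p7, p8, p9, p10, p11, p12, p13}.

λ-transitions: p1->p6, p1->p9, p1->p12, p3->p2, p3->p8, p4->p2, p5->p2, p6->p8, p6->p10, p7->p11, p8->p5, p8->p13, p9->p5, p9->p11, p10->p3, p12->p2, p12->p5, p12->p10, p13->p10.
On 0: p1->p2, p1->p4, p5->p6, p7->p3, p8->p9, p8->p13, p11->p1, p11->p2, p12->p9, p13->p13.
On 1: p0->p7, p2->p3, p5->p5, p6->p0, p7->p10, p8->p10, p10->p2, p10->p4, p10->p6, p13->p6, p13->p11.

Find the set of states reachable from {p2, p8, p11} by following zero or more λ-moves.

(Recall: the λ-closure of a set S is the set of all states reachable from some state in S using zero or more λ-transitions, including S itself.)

{p2, p3, p5, p8, p10, p11, p13}

Start with {p2, p8, p11}.
From p8 via λ: add p5, p13.
From p13 via λ: add p10.
From p10 via λ: add p3.
No new states can be added; the closed set is {p2, p3, p5, p8, p10, p11, p13}.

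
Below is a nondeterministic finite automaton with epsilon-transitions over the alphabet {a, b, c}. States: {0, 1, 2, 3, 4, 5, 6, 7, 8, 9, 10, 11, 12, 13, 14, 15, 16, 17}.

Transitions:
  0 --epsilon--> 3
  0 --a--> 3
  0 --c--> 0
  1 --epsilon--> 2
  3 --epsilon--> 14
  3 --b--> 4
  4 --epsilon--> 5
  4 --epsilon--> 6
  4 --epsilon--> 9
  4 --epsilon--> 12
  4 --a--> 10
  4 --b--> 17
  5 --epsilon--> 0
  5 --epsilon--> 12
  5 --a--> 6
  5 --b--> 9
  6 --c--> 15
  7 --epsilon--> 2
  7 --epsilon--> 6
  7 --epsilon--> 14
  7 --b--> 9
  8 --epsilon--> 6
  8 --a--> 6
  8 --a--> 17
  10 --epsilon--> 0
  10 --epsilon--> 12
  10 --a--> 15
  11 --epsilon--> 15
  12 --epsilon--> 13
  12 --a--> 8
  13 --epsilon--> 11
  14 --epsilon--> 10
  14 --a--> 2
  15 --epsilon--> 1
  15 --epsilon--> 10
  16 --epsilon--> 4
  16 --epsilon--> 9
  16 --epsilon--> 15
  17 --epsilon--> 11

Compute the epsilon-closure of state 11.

{0, 1, 2, 3, 10, 11, 12, 13, 14, 15}

Start with {11}.
From 11 via epsilon: add 15.
From 15 via epsilon: add 1, 10.
From 1 via epsilon: add 2.
From 10 via epsilon: add 0, 12.
From 0 via epsilon: add 3.
From 12 via epsilon: add 13.
From 3 via epsilon: add 14.
No new states can be added; the closed set is {0, 1, 2, 3, 10, 11, 12, 13, 14, 15}.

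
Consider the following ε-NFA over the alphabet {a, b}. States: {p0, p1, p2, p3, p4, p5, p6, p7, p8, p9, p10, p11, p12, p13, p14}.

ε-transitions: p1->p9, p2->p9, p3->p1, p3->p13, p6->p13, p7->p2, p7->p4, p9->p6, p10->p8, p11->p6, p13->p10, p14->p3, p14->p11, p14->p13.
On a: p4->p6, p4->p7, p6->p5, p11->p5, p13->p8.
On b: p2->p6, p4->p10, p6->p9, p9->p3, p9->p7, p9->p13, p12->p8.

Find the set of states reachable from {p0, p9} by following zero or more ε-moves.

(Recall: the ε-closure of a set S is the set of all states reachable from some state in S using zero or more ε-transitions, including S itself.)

{p0, p6, p8, p9, p10, p13}

Start with {p0, p9}.
From p9 via ε: add p6.
From p6 via ε: add p13.
From p13 via ε: add p10.
From p10 via ε: add p8.
No new states can be added; the closed set is {p0, p6, p8, p9, p10, p13}.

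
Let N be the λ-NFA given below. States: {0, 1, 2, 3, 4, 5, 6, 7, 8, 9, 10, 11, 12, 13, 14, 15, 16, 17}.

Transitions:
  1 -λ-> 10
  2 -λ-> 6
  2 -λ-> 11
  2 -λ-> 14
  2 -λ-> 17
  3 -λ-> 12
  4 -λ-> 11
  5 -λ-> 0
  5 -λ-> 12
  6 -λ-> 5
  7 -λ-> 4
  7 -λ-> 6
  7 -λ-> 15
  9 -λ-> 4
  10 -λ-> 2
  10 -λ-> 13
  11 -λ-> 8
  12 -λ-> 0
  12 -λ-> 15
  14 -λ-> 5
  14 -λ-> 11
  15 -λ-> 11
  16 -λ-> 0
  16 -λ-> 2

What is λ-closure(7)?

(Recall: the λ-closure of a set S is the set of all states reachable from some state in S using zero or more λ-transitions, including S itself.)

{0, 4, 5, 6, 7, 8, 11, 12, 15}

Start with {7}.
From 7 via λ: add 4, 6, 15.
From 4 via λ: add 11.
From 6 via λ: add 5.
From 5 via λ: add 0, 12.
From 11 via λ: add 8.
No new states can be added; the closed set is {0, 4, 5, 6, 7, 8, 11, 12, 15}.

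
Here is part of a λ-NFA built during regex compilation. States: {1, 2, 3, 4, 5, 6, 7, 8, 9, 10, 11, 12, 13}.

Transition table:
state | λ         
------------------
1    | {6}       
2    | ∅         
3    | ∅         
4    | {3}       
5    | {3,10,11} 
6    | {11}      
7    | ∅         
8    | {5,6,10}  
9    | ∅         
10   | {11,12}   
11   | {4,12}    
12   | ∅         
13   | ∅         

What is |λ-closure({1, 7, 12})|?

7

Start with {1, 7, 12}.
From 1 via λ: add 6.
From 6 via λ: add 11.
From 11 via λ: add 4.
From 4 via λ: add 3.
λ-closure = {1, 3, 4, 6, 7, 11, 12}, which has 7 states.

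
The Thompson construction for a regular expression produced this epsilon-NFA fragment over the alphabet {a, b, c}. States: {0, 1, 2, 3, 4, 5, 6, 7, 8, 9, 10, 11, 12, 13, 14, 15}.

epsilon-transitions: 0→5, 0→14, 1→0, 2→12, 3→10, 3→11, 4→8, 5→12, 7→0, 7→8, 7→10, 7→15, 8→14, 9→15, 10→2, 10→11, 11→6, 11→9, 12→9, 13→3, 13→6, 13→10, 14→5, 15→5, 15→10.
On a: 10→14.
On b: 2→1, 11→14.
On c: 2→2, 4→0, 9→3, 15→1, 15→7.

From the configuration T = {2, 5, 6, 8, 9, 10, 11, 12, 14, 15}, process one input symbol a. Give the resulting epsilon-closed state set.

{2, 5, 6, 9, 10, 11, 12, 14, 15}

10 on a → {14}.
No a-transition from 2, 5, 6, 8, 9, 11, 12, 14, 15.
Union after reading a: {14}.
Now take the epsilon-closure:
From 14 via epsilon: add 5.
From 5 via epsilon: add 12.
From 12 via epsilon: add 9.
From 9 via epsilon: add 15.
From 15 via epsilon: add 10.
From 10 via epsilon: add 2, 11.
From 11 via epsilon: add 6.
No new states can be added; the closed set is {2, 5, 6, 9, 10, 11, 12, 14, 15}.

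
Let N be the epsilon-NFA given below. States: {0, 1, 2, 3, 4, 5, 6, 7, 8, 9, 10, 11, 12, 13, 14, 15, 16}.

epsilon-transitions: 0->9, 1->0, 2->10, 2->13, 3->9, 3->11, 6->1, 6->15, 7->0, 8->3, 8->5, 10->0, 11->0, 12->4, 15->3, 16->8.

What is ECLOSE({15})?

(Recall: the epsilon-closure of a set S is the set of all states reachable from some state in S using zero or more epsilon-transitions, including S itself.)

{0, 3, 9, 11, 15}

Start with {15}.
From 15 via epsilon: add 3.
From 3 via epsilon: add 9, 11.
From 11 via epsilon: add 0.
No new states can be added; the closed set is {0, 3, 9, 11, 15}.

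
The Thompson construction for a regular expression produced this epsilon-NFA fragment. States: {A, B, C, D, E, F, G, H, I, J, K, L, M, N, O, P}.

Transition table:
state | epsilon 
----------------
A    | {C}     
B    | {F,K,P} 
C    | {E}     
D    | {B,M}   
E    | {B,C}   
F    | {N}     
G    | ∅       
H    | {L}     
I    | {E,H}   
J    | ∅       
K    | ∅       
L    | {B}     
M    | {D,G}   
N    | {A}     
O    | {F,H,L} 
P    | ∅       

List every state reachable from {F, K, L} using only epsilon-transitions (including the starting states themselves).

{A, B, C, E, F, K, L, N, P}

Start with {F, K, L}.
From F via epsilon: add N.
From L via epsilon: add B.
From B via epsilon: add P.
From N via epsilon: add A.
From A via epsilon: add C.
From C via epsilon: add E.
No new states can be added; the closed set is {A, B, C, E, F, K, L, N, P}.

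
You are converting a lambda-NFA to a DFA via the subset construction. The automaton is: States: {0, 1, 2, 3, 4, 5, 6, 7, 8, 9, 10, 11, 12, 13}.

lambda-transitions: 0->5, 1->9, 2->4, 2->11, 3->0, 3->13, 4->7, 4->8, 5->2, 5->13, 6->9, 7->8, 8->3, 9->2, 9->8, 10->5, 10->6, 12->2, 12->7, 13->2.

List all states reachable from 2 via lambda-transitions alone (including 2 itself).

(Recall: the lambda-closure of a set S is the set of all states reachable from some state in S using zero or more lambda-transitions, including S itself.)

{0, 2, 3, 4, 5, 7, 8, 11, 13}

Start with {2}.
From 2 via lambda: add 4, 11.
From 4 via lambda: add 7, 8.
From 8 via lambda: add 3.
From 3 via lambda: add 0, 13.
From 0 via lambda: add 5.
No new states can be added; the closed set is {0, 2, 3, 4, 5, 7, 8, 11, 13}.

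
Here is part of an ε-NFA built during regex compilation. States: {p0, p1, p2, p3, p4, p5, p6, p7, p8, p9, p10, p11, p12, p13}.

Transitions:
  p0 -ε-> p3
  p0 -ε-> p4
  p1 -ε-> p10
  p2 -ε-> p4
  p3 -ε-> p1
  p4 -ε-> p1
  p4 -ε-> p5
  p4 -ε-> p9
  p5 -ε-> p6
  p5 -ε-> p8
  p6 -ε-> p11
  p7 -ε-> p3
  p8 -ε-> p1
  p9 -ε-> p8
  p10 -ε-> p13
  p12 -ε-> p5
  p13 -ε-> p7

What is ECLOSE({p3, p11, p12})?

{p1, p3, p5, p6, p7, p8, p10, p11, p12, p13}

Start with {p3, p11, p12}.
From p3 via ε: add p1.
From p12 via ε: add p5.
From p1 via ε: add p10.
From p5 via ε: add p6, p8.
From p10 via ε: add p13.
From p13 via ε: add p7.
No new states can be added; the closed set is {p1, p3, p5, p6, p7, p8, p10, p11, p12, p13}.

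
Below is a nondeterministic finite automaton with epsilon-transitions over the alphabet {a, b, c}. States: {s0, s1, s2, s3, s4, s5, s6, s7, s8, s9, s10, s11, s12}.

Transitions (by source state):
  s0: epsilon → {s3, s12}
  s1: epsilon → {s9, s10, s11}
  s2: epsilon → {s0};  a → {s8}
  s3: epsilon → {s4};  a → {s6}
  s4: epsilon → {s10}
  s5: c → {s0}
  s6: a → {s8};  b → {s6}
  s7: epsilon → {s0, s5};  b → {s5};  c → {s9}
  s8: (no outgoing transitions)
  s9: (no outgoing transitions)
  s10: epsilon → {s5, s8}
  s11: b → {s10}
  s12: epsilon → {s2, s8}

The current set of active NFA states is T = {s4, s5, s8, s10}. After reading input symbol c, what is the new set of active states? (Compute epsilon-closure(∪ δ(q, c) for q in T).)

{s0, s2, s3, s4, s5, s8, s10, s12}

s5 on c → {s0}.
No c-transition from s4, s8, s10.
Union after reading c: {s0}.
Now take the epsilon-closure:
From s0 via epsilon: add s3, s12.
From s3 via epsilon: add s4.
From s12 via epsilon: add s2, s8.
From s4 via epsilon: add s10.
From s10 via epsilon: add s5.
No new states can be added; the closed set is {s0, s2, s3, s4, s5, s8, s10, s12}.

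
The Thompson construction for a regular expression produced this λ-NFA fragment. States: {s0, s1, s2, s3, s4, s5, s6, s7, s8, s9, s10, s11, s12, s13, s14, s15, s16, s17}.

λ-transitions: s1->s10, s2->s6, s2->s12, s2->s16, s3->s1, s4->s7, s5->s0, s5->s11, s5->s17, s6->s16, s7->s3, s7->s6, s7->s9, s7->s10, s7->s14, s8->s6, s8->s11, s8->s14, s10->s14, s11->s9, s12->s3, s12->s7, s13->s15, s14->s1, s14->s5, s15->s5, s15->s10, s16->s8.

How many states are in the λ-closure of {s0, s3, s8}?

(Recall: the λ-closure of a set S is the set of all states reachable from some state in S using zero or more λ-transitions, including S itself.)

12

Start with {s0, s3, s8}.
From s3 via λ: add s1.
From s8 via λ: add s6, s11, s14.
From s1 via λ: add s10.
From s6 via λ: add s16.
From s11 via λ: add s9.
From s14 via λ: add s5.
From s5 via λ: add s17.
λ-closure = {s0, s1, s3, s5, s6, s8, s9, s10, s11, s14, s16, s17}, which has 12 states.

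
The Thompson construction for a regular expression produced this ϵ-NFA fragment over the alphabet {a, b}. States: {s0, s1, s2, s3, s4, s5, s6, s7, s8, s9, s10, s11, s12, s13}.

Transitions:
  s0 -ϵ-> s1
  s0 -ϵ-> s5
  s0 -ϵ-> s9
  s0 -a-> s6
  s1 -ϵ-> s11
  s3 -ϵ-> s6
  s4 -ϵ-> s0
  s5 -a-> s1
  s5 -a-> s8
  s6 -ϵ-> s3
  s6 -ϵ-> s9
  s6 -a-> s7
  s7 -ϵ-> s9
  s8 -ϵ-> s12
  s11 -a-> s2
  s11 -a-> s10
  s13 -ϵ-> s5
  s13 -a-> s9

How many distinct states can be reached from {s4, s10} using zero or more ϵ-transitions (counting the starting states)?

7

Start with {s4, s10}.
From s4 via ϵ: add s0.
From s0 via ϵ: add s1, s5, s9.
From s1 via ϵ: add s11.
ϵ-closure = {s0, s1, s4, s5, s9, s10, s11}, which has 7 states.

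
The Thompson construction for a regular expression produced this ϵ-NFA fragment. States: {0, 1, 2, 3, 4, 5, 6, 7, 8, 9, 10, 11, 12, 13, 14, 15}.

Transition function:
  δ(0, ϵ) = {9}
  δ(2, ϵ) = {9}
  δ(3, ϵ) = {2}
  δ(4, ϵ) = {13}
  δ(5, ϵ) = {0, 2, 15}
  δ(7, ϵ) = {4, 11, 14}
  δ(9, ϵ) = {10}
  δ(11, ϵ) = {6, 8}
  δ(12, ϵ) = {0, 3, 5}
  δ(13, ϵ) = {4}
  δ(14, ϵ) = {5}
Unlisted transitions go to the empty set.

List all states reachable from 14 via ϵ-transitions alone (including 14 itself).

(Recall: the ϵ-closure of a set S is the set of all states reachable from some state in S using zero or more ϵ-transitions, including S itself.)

{0, 2, 5, 9, 10, 14, 15}

Start with {14}.
From 14 via ϵ: add 5.
From 5 via ϵ: add 0, 2, 15.
From 0 via ϵ: add 9.
From 9 via ϵ: add 10.
No new states can be added; the closed set is {0, 2, 5, 9, 10, 14, 15}.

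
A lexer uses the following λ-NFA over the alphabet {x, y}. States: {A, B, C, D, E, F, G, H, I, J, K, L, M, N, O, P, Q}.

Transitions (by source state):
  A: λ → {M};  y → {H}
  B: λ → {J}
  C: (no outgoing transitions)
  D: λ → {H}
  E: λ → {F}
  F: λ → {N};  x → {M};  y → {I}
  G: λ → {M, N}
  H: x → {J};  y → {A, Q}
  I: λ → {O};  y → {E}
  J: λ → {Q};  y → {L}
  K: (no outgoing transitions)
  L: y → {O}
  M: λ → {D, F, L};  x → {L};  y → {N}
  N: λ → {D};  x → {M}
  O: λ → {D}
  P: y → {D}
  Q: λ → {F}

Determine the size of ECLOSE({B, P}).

8

Start with {B, P}.
From B via λ: add J.
From J via λ: add Q.
From Q via λ: add F.
From F via λ: add N.
From N via λ: add D.
From D via λ: add H.
λ-closure = {B, D, F, H, J, N, P, Q}, which has 8 states.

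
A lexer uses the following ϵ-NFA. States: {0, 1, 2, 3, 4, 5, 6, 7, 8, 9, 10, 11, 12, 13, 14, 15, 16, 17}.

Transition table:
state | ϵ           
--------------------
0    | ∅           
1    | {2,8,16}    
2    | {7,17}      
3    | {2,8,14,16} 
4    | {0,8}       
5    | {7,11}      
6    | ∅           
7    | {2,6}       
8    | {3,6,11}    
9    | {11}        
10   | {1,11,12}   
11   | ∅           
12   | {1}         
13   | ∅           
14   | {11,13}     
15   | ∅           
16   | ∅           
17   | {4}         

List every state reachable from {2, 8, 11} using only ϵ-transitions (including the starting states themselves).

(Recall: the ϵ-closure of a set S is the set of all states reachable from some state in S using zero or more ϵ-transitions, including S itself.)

Start with {2, 8, 11}.
From 2 via ϵ: add 7, 17.
From 8 via ϵ: add 3, 6.
From 3 via ϵ: add 14, 16.
From 17 via ϵ: add 4.
From 4 via ϵ: add 0.
From 14 via ϵ: add 13.
No new states can be added; the closed set is {0, 2, 3, 4, 6, 7, 8, 11, 13, 14, 16, 17}.

{0, 2, 3, 4, 6, 7, 8, 11, 13, 14, 16, 17}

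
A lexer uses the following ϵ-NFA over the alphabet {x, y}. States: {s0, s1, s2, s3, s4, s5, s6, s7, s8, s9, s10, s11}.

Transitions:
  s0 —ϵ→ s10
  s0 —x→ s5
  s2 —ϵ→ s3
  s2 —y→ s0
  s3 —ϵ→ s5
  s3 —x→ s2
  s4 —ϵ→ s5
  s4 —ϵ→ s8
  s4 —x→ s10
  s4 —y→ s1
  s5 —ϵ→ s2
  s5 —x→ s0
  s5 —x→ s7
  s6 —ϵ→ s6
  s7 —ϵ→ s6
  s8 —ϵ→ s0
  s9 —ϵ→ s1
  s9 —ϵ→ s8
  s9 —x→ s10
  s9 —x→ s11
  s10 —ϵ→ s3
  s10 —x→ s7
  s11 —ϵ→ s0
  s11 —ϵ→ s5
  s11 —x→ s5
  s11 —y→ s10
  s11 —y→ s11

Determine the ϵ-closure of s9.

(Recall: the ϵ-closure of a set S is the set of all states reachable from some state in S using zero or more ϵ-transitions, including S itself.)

Start with {s9}.
From s9 via ϵ: add s1, s8.
From s8 via ϵ: add s0.
From s0 via ϵ: add s10.
From s10 via ϵ: add s3.
From s3 via ϵ: add s5.
From s5 via ϵ: add s2.
No new states can be added; the closed set is {s0, s1, s2, s3, s5, s8, s9, s10}.

{s0, s1, s2, s3, s5, s8, s9, s10}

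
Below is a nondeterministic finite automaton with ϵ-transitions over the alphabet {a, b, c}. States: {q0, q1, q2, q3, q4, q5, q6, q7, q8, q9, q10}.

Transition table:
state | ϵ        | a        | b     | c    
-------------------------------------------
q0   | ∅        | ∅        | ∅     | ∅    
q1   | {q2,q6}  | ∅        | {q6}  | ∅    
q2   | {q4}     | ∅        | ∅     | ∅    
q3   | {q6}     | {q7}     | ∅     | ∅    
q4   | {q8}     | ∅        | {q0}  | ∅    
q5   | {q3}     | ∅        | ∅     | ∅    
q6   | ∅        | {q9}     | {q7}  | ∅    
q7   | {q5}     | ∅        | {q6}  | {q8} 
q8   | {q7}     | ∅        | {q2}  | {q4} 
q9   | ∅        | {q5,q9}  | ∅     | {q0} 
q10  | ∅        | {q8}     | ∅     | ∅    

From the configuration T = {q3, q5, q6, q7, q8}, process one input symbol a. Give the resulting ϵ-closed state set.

q3 on a → {q7}.
q6 on a → {q9}.
No a-transition from q5, q7, q8.
Union after reading a: {q7, q9}.
Now take the ϵ-closure:
From q7 via ϵ: add q5.
From q5 via ϵ: add q3.
From q3 via ϵ: add q6.
No new states can be added; the closed set is {q3, q5, q6, q7, q9}.

{q3, q5, q6, q7, q9}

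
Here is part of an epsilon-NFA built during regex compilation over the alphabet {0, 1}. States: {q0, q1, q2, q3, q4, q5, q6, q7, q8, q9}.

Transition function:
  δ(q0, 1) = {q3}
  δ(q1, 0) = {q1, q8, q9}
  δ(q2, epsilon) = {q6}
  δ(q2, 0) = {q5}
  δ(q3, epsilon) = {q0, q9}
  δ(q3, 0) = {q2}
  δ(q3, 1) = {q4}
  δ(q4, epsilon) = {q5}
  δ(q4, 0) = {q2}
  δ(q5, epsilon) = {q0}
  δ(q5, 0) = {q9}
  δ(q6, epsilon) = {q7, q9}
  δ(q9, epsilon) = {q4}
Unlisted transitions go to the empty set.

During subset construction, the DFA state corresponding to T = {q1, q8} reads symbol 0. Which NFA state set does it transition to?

q1 on 0 → {q1, q8, q9}.
No 0-transition from q8.
Union after reading 0: {q1, q8, q9}.
Now take the epsilon-closure:
From q9 via epsilon: add q4.
From q4 via epsilon: add q5.
From q5 via epsilon: add q0.
No new states can be added; the closed set is {q0, q1, q4, q5, q8, q9}.

{q0, q1, q4, q5, q8, q9}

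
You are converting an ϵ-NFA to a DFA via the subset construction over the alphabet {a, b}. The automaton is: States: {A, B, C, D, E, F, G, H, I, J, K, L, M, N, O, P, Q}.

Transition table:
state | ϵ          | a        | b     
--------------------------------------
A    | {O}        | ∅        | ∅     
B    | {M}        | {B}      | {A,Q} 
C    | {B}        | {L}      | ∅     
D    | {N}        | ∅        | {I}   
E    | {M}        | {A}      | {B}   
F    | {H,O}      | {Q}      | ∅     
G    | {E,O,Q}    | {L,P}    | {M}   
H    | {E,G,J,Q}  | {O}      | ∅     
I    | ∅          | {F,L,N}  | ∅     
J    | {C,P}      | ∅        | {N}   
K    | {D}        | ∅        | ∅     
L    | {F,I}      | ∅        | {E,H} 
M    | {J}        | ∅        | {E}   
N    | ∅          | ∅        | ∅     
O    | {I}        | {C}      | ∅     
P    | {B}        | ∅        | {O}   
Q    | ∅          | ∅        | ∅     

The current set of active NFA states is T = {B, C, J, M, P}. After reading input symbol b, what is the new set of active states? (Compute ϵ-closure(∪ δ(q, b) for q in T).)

{A, B, C, E, I, J, M, N, O, P, Q}

B on b → {A, Q}.
J on b → {N}.
M on b → {E}.
P on b → {O}.
No b-transition from C.
Union after reading b: {A, E, N, O, Q}.
Now take the ϵ-closure:
From E via ϵ: add M.
From O via ϵ: add I.
From M via ϵ: add J.
From J via ϵ: add C, P.
From C via ϵ: add B.
No new states can be added; the closed set is {A, B, C, E, I, J, M, N, O, P, Q}.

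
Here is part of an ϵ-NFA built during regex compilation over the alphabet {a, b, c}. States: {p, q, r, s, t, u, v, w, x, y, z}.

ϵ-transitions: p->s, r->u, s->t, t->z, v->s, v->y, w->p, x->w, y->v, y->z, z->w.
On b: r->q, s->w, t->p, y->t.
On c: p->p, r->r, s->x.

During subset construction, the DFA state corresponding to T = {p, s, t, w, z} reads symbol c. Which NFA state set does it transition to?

p on c → {p}.
s on c → {x}.
No c-transition from t, w, z.
Union after reading c: {p, x}.
Now take the ϵ-closure:
From p via ϵ: add s.
From x via ϵ: add w.
From s via ϵ: add t.
From t via ϵ: add z.
No new states can be added; the closed set is {p, s, t, w, x, z}.

{p, s, t, w, x, z}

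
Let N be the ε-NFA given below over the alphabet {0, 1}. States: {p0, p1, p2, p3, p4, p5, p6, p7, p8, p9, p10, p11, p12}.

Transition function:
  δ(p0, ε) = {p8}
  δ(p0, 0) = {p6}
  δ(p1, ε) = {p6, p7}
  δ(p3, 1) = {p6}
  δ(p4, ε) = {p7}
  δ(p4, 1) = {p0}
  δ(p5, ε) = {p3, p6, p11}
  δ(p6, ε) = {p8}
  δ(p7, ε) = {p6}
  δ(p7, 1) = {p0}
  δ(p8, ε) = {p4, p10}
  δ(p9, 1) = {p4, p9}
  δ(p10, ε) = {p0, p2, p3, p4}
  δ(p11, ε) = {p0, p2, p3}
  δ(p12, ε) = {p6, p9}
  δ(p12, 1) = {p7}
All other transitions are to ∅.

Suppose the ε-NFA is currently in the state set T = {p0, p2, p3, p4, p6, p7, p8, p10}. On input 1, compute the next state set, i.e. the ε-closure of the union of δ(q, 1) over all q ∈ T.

p3 on 1 → {p6}.
p4 on 1 → {p0}.
p7 on 1 → {p0}.
No 1-transition from p0, p2, p6, p8, p10.
Union after reading 1: {p0, p6}.
Now take the ε-closure:
From p0 via ε: add p8.
From p8 via ε: add p4, p10.
From p4 via ε: add p7.
From p10 via ε: add p2, p3.
No new states can be added; the closed set is {p0, p2, p3, p4, p6, p7, p8, p10}.

{p0, p2, p3, p4, p6, p7, p8, p10}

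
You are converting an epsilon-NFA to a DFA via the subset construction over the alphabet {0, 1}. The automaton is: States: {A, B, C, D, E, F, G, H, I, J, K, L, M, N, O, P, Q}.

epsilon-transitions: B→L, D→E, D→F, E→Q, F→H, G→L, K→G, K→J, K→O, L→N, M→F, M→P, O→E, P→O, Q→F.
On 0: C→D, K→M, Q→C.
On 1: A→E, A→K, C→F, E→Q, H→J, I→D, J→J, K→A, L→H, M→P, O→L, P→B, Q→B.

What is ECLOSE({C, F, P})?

{C, E, F, H, O, P, Q}

Start with {C, F, P}.
From F via epsilon: add H.
From P via epsilon: add O.
From O via epsilon: add E.
From E via epsilon: add Q.
No new states can be added; the closed set is {C, E, F, H, O, P, Q}.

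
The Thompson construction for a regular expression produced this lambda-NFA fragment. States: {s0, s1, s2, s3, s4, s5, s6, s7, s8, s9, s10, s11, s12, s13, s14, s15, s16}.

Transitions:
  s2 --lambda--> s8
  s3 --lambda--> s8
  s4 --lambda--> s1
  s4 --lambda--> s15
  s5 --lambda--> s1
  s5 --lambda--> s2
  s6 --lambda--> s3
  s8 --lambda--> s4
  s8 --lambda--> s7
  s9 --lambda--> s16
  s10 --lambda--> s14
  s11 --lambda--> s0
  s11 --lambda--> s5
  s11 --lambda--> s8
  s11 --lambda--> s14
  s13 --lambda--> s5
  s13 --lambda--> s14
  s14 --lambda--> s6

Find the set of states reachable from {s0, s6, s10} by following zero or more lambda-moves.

Start with {s0, s6, s10}.
From s6 via lambda: add s3.
From s10 via lambda: add s14.
From s3 via lambda: add s8.
From s8 via lambda: add s4, s7.
From s4 via lambda: add s1, s15.
No new states can be added; the closed set is {s0, s1, s3, s4, s6, s7, s8, s10, s14, s15}.

{s0, s1, s3, s4, s6, s7, s8, s10, s14, s15}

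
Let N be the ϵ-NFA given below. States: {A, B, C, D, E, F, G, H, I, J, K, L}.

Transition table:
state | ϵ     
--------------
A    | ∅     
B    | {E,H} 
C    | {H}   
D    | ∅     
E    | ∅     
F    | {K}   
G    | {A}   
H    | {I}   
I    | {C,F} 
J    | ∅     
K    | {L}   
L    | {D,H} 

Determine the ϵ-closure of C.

Start with {C}.
From C via ϵ: add H.
From H via ϵ: add I.
From I via ϵ: add F.
From F via ϵ: add K.
From K via ϵ: add L.
From L via ϵ: add D.
No new states can be added; the closed set is {C, D, F, H, I, K, L}.

{C, D, F, H, I, K, L}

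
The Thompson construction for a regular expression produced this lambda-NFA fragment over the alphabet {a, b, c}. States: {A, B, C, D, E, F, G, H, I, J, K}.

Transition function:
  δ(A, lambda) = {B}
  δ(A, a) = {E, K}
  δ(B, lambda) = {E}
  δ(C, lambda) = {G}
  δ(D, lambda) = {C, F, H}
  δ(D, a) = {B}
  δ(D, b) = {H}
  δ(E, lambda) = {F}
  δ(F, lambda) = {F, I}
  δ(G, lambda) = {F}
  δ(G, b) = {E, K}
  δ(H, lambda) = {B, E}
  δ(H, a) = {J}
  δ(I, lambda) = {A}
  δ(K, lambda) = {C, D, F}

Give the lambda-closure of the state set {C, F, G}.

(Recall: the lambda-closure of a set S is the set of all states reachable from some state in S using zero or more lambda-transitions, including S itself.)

{A, B, C, E, F, G, I}

Start with {C, F, G}.
From F via lambda: add I.
From I via lambda: add A.
From A via lambda: add B.
From B via lambda: add E.
No new states can be added; the closed set is {A, B, C, E, F, G, I}.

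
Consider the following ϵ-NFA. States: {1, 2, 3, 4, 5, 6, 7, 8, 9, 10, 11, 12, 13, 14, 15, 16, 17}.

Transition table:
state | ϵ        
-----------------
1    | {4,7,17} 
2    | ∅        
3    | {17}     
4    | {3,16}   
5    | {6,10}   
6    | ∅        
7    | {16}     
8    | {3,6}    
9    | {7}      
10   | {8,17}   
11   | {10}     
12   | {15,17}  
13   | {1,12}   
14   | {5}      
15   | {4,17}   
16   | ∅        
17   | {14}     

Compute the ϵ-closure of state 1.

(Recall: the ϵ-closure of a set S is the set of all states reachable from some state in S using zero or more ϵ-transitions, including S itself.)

Start with {1}.
From 1 via ϵ: add 4, 7, 17.
From 4 via ϵ: add 3, 16.
From 17 via ϵ: add 14.
From 14 via ϵ: add 5.
From 5 via ϵ: add 6, 10.
From 10 via ϵ: add 8.
No new states can be added; the closed set is {1, 3, 4, 5, 6, 7, 8, 10, 14, 16, 17}.

{1, 3, 4, 5, 6, 7, 8, 10, 14, 16, 17}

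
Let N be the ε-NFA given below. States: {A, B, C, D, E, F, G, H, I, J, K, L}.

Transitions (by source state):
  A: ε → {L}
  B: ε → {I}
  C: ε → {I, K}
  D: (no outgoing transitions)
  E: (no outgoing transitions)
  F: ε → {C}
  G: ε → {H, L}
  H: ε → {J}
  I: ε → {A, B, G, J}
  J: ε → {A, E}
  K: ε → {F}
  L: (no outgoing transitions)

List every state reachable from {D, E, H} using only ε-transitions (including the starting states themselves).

{A, D, E, H, J, L}

Start with {D, E, H}.
From H via ε: add J.
From J via ε: add A.
From A via ε: add L.
No new states can be added; the closed set is {A, D, E, H, J, L}.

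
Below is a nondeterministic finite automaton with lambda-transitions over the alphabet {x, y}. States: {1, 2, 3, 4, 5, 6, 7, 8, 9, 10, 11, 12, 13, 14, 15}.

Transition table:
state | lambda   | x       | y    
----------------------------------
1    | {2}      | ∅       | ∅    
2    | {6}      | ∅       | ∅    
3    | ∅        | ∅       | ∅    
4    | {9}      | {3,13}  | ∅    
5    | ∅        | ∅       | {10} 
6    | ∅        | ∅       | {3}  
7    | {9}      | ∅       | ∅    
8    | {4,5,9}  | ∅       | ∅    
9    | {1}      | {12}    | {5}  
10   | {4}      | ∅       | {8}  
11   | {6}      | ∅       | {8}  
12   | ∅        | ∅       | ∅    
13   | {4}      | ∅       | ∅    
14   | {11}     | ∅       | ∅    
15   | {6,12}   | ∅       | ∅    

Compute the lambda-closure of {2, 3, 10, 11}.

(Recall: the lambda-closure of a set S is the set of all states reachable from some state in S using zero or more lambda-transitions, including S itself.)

{1, 2, 3, 4, 6, 9, 10, 11}

Start with {2, 3, 10, 11}.
From 2 via lambda: add 6.
From 10 via lambda: add 4.
From 4 via lambda: add 9.
From 9 via lambda: add 1.
No new states can be added; the closed set is {1, 2, 3, 4, 6, 9, 10, 11}.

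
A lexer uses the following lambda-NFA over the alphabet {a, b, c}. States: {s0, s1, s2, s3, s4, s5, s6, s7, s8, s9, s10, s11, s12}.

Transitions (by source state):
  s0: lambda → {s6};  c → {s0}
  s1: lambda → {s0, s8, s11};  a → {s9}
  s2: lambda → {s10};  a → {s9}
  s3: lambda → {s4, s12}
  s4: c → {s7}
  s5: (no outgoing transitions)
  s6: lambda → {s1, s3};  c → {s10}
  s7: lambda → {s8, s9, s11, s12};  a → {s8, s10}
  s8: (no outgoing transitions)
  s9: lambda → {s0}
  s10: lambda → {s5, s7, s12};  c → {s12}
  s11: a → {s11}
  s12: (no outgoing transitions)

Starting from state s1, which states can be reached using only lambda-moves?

{s0, s1, s3, s4, s6, s8, s11, s12}

Start with {s1}.
From s1 via lambda: add s0, s8, s11.
From s0 via lambda: add s6.
From s6 via lambda: add s3.
From s3 via lambda: add s4, s12.
No new states can be added; the closed set is {s0, s1, s3, s4, s6, s8, s11, s12}.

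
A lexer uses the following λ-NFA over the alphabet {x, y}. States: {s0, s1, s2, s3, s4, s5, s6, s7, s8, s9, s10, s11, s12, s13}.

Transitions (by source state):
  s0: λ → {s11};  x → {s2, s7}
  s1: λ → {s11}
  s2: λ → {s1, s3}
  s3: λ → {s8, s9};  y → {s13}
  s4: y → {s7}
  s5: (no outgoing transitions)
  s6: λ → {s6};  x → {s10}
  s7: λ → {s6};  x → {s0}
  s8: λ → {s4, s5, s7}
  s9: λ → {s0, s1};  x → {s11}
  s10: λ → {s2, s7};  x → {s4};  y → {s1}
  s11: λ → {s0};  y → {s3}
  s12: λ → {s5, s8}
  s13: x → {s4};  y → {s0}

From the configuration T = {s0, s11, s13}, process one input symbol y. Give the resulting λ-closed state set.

{s0, s1, s3, s4, s5, s6, s7, s8, s9, s11}

s11 on y → {s3}.
s13 on y → {s0}.
No y-transition from s0.
Union after reading y: {s0, s3}.
Now take the λ-closure:
From s0 via λ: add s11.
From s3 via λ: add s8, s9.
From s8 via λ: add s4, s5, s7.
From s9 via λ: add s1.
From s7 via λ: add s6.
No new states can be added; the closed set is {s0, s1, s3, s4, s5, s6, s7, s8, s9, s11}.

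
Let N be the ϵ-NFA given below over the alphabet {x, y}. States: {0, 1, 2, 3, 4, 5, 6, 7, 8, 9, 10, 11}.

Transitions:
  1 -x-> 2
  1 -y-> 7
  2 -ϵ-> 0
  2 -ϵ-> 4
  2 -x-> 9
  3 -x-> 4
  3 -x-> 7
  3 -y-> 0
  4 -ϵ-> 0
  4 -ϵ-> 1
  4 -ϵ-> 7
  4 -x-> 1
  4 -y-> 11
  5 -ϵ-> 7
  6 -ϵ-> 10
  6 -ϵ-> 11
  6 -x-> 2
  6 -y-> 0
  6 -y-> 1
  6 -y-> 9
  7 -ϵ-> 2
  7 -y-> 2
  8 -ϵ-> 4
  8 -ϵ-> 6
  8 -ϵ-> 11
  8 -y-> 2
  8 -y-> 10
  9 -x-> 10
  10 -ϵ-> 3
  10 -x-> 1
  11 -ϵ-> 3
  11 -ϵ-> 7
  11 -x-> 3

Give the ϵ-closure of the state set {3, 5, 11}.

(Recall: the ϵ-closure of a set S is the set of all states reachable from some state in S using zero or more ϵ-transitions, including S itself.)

{0, 1, 2, 3, 4, 5, 7, 11}

Start with {3, 5, 11}.
From 5 via ϵ: add 7.
From 7 via ϵ: add 2.
From 2 via ϵ: add 0, 4.
From 4 via ϵ: add 1.
No new states can be added; the closed set is {0, 1, 2, 3, 4, 5, 7, 11}.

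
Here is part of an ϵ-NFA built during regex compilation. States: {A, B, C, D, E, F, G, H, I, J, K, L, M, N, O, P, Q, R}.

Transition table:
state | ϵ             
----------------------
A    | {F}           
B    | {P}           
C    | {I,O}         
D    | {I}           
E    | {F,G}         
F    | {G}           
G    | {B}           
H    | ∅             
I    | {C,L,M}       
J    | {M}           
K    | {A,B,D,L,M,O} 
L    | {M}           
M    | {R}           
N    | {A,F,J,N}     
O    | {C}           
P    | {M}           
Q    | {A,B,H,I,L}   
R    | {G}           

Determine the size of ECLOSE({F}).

6

Start with {F}.
From F via ϵ: add G.
From G via ϵ: add B.
From B via ϵ: add P.
From P via ϵ: add M.
From M via ϵ: add R.
ϵ-closure = {B, F, G, M, P, R}, which has 6 states.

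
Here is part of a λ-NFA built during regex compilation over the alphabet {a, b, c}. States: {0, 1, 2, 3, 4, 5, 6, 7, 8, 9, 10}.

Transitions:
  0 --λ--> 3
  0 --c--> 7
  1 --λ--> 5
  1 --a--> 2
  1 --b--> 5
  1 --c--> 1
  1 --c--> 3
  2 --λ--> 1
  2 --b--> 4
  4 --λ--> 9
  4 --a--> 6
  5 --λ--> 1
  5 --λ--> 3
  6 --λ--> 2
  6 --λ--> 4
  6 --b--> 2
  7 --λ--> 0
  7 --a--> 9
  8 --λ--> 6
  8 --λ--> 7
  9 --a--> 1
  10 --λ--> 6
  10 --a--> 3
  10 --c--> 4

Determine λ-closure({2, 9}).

{1, 2, 3, 5, 9}

Start with {2, 9}.
From 2 via λ: add 1.
From 1 via λ: add 5.
From 5 via λ: add 3.
No new states can be added; the closed set is {1, 2, 3, 5, 9}.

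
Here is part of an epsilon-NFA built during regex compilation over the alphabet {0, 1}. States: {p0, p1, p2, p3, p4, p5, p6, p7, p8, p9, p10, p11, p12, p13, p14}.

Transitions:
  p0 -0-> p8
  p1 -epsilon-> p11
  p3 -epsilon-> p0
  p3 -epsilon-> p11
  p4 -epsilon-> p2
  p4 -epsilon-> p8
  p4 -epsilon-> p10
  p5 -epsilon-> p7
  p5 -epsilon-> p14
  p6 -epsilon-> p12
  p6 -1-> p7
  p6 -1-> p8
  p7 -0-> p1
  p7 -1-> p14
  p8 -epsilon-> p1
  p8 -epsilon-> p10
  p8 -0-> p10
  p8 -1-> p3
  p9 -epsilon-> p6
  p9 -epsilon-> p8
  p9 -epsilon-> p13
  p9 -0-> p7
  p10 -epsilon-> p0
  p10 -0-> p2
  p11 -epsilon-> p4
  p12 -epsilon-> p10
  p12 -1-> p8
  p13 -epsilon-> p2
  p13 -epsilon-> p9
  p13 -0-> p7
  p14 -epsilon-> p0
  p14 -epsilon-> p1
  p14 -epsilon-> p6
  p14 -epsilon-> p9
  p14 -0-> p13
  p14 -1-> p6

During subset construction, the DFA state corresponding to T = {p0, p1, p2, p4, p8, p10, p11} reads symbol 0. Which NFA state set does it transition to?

p0 on 0 → {p8}.
p8 on 0 → {p10}.
p10 on 0 → {p2}.
No 0-transition from p1, p2, p4, p11.
Union after reading 0: {p2, p8, p10}.
Now take the epsilon-closure:
From p8 via epsilon: add p1.
From p10 via epsilon: add p0.
From p1 via epsilon: add p11.
From p11 via epsilon: add p4.
No new states can be added; the closed set is {p0, p1, p2, p4, p8, p10, p11}.

{p0, p1, p2, p4, p8, p10, p11}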